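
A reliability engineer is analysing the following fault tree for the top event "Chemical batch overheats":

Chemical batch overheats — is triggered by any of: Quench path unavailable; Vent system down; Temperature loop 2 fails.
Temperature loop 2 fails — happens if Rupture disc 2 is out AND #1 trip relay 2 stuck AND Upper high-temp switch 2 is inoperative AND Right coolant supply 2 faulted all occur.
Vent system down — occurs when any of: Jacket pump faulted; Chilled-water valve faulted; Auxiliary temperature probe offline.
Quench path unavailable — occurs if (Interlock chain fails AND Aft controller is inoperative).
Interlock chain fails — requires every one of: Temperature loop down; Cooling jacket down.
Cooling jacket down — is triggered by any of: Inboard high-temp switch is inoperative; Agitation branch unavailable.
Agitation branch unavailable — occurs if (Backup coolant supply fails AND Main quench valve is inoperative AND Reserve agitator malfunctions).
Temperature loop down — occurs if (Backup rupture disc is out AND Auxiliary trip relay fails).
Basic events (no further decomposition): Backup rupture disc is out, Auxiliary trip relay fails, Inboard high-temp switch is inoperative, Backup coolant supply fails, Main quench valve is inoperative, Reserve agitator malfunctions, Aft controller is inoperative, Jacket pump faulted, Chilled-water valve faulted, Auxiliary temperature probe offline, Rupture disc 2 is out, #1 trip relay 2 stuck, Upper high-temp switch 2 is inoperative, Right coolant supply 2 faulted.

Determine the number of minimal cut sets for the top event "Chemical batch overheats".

6

Temperature loop down [AND]: one cut set from each child combined → 1 × 1 = 1 cut set(s).
Agitation branch unavailable [AND]: one cut set from each child combined → 1 × 1 × 1 = 1 cut set(s).
Cooling jacket down [OR]: union of children's cut sets → 2 cut set(s).
Interlock chain fails [AND]: one cut set from each child combined → 1 × 2 = 2 cut set(s).
Quench path unavailable [AND]: one cut set from each child combined → 2 × 1 = 2 cut set(s).
Vent system down [OR]: union of children's cut sets → 3 cut set(s).
Temperature loop 2 fails [AND]: one cut set from each child combined → 1 × 1 × 1 × 1 = 1 cut set(s).
Chemical batch overheats [OR]: union of children's cut sets → 6 cut set(s).
Minimal cut sets: {Aft controller is inoperative, Auxiliary trip relay fails, Backup rupture disc is out, Inboard high-temp switch is inoperative}; {Aft controller is inoperative, Auxiliary trip relay fails, Backup coolant supply fails, Backup rupture disc is out, Main quench valve is inoperative, Reserve agitator malfunctions}; {Jacket pump faulted}; {Chilled-water valve faulted}; {Auxiliary temperature probe offline}; {#1 trip relay 2 stuck, Right coolant supply 2 faulted, Rupture disc 2 is out, Upper high-temp switch 2 is inoperative}.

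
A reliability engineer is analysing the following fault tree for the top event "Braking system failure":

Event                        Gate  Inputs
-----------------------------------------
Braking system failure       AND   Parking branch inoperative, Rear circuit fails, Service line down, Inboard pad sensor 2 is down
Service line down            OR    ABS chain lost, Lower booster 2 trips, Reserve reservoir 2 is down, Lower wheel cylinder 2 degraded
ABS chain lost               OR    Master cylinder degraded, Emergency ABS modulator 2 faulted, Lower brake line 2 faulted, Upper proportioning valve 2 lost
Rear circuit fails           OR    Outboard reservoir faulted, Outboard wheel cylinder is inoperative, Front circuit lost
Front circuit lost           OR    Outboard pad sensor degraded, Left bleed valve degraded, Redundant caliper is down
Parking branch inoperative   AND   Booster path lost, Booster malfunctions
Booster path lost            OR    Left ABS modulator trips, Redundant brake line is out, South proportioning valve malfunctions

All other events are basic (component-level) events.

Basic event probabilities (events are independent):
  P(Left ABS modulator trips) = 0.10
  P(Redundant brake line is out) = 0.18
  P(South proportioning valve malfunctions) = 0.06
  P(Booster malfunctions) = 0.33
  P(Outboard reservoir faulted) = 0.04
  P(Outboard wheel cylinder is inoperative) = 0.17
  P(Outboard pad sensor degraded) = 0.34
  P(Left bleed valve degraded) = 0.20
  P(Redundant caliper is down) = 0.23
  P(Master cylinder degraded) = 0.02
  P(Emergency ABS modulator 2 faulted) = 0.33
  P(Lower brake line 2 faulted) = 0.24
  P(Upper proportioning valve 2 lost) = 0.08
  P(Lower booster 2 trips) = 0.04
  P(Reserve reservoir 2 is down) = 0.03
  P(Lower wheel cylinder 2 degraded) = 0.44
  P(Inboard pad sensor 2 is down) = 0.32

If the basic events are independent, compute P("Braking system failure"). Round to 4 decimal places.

0.0166

P(Booster path lost) [OR] = 1 − (1−0.10) × (1−0.18) × (1−0.06) = 0.306280
P(Parking branch inoperative) [AND] = 0.306280 × 0.33 = 0.101072
P(Front circuit lost) [OR] = 1 − (1−0.34) × (1−0.20) × (1−0.23) = 0.593440
P(Rear circuit fails) [OR] = 1 − (1−0.04) × (1−0.17) × (1−0.593440) = 0.676053
P(ABS chain lost) [OR] = 1 − (1−0.02) × (1−0.33) × (1−0.24) × (1−0.08) = 0.540905
P(Service line down) [OR] = 1 − (1−0.540905) × (1−0.04) × (1−0.03) × (1−0.44) = 0.760595
P(Braking system failure) [AND] = 0.101072 × 0.676053 × 0.760595 × 0.32 = 0.016631
Rounded to 4 decimal places: P(Braking system failure) ≈ 0.0166.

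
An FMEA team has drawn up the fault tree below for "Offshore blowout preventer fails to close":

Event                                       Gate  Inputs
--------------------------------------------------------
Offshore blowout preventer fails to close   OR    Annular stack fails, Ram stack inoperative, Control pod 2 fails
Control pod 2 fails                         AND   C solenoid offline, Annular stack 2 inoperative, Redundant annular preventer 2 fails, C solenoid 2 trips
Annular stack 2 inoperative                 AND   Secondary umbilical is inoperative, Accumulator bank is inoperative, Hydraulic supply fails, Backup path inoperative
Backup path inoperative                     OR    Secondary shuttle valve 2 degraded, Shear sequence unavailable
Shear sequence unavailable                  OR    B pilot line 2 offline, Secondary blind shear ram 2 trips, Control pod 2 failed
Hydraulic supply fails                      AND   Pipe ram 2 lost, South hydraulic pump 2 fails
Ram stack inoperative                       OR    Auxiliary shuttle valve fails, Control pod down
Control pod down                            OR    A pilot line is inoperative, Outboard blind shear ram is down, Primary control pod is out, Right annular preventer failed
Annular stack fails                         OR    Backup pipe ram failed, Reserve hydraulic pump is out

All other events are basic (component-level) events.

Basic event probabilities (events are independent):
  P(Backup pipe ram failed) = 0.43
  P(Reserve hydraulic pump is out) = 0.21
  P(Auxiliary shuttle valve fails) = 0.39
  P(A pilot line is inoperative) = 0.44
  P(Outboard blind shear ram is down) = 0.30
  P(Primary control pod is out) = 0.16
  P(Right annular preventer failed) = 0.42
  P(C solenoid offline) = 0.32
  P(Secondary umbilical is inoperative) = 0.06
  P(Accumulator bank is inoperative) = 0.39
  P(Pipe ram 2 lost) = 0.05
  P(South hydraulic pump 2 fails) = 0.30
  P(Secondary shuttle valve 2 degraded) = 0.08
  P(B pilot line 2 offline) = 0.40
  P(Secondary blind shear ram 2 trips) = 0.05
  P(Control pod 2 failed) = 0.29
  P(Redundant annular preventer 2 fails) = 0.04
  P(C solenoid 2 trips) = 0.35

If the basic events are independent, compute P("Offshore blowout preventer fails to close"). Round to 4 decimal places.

0.9475

P(Annular stack fails) [OR] = 1 − (1−0.43) × (1−0.21) = 0.549700
P(Control pod down) [OR] = 1 − (1−0.44) × (1−0.30) × (1−0.16) × (1−0.42) = 0.809018
P(Ram stack inoperative) [OR] = 1 − (1−0.39) × (1−0.809018) = 0.883501
P(Hydraulic supply fails) [AND] = 0.05 × 0.30 = 0.015000
P(Shear sequence unavailable) [OR] = 1 − (1−0.40) × (1−0.05) × (1−0.29) = 0.595300
P(Backup path inoperative) [OR] = 1 − (1−0.08) × (1−0.595300) = 0.627676
P(Annular stack 2 inoperative) [AND] = 0.06 × 0.39 × 0.015000 × 0.627676 = 0.000220
P(Control pod 2 fails) [AND] = 0.32 × 0.000220 × 0.04 × 0.35 = 0.000001
P(Offshore blowout preventer fails to close) [OR] = 1 − (1−0.549700) × (1−0.883501) × (1−0.000001) = 0.947541
Rounded to 4 decimal places: P(Offshore blowout preventer fails to close) ≈ 0.9475.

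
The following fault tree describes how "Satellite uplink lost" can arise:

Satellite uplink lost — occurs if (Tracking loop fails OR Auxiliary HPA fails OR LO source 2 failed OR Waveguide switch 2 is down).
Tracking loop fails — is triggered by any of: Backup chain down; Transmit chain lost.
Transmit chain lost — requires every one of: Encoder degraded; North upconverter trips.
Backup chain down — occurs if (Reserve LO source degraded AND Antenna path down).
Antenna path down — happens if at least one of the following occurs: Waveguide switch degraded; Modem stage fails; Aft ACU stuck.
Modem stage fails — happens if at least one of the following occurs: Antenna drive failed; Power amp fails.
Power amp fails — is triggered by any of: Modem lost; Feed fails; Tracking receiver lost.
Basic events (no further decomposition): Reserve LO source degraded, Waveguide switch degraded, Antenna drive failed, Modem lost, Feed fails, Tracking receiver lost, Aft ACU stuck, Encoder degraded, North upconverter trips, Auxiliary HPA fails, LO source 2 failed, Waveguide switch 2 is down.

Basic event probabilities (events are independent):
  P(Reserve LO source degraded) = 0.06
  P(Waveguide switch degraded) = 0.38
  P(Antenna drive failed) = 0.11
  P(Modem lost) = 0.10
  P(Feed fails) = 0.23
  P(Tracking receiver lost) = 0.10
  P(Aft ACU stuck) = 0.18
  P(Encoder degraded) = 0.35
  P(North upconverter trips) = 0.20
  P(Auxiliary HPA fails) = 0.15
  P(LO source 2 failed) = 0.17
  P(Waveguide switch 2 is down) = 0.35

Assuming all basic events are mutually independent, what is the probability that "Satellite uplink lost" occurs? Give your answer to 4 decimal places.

0.5919

P(Power amp fails) [OR] = 1 − (1−0.10) × (1−0.23) × (1−0.10) = 0.376300
P(Modem stage fails) [OR] = 1 − (1−0.11) × (1−0.376300) = 0.444907
P(Antenna path down) [OR] = 1 − (1−0.38) × (1−0.444907) × (1−0.18) = 0.717791
P(Backup chain down) [AND] = 0.06 × 0.717791 = 0.043067
P(Transmit chain lost) [AND] = 0.35 × 0.20 = 0.070000
P(Tracking loop fails) [OR] = 1 − (1−0.043067) × (1−0.070000) = 0.110052
P(Satellite uplink lost) [OR] = 1 − (1−0.110052) × (1−0.15) × (1−0.17) × (1−0.35) = 0.591892
Rounded to 4 decimal places: P(Satellite uplink lost) ≈ 0.5919.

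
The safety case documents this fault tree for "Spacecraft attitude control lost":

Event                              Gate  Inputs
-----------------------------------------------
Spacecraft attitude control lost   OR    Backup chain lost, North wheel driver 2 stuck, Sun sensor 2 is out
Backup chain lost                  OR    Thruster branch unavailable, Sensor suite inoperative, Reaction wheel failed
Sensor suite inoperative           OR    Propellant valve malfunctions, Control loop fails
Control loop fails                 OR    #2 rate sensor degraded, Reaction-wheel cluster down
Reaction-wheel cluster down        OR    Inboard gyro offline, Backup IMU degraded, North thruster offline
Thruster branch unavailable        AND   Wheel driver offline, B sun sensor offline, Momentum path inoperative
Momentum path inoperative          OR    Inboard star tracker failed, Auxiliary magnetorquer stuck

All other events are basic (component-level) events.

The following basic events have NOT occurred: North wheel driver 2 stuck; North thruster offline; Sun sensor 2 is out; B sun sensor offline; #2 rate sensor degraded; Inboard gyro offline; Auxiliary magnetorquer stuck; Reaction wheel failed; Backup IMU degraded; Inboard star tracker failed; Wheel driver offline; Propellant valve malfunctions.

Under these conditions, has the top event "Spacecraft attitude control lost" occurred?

No

Momentum path inoperative [OR]: Inboard star tracker failed=not, Auxiliary magnetorquer stuck=not → no input occurs → does not occur.
Thruster branch unavailable [AND]: Wheel driver offline=not, B sun sensor offline=not, Momentum path inoperative=not → not all inputs occur → does not occur.
Reaction-wheel cluster down [OR]: Inboard gyro offline=not, Backup IMU degraded=not, North thruster offline=not → no input occurs → does not occur.
Control loop fails [OR]: #2 rate sensor degraded=not, Reaction-wheel cluster down=not → no input occurs → does not occur.
Sensor suite inoperative [OR]: Propellant valve malfunctions=not, Control loop fails=not → no input occurs → does not occur.
Backup chain lost [OR]: Thruster branch unavailable=not, Sensor suite inoperative=not, Reaction wheel failed=not → no input occurs → does not occur.
Spacecraft attitude control lost [OR]: Backup chain lost=not, North wheel driver 2 stuck=not, Sun sensor 2 is out=not → no input occurs → does not occur.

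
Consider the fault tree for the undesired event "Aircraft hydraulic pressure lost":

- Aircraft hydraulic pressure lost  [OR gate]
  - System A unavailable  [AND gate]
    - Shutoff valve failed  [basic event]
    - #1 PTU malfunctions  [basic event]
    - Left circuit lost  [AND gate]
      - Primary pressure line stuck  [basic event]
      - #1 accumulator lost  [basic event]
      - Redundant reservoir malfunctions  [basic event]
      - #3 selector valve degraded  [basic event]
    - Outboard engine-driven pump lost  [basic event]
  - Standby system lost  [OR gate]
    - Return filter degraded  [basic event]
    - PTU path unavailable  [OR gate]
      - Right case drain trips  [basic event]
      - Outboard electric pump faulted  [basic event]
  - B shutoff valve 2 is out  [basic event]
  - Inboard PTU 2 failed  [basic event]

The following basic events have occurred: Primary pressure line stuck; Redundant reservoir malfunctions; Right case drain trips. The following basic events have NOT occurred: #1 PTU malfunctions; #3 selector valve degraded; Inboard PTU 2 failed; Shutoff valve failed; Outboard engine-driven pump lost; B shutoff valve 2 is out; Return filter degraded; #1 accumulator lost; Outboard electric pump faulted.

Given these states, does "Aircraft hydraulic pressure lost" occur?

Left circuit lost [AND]: Primary pressure line stuck=occurs, #1 accumulator lost=not, Redundant reservoir malfunctions=occurs, #3 selector valve degraded=not → not all inputs occur → does not occur.
System A unavailable [AND]: Shutoff valve failed=not, #1 PTU malfunctions=not, Left circuit lost=not, Outboard engine-driven pump lost=not → not all inputs occur → does not occur.
PTU path unavailable [OR]: Right case drain trips=occurs, Outboard electric pump faulted=not → at least one input occurs → occurs.
Standby system lost [OR]: Return filter degraded=not, PTU path unavailable=occurs → at least one input occurs → occurs.
Aircraft hydraulic pressure lost [OR]: System A unavailable=not, Standby system lost=occurs, B shutoff valve 2 is out=not, Inboard PTU 2 failed=not → at least one input occurs → occurs.

Yes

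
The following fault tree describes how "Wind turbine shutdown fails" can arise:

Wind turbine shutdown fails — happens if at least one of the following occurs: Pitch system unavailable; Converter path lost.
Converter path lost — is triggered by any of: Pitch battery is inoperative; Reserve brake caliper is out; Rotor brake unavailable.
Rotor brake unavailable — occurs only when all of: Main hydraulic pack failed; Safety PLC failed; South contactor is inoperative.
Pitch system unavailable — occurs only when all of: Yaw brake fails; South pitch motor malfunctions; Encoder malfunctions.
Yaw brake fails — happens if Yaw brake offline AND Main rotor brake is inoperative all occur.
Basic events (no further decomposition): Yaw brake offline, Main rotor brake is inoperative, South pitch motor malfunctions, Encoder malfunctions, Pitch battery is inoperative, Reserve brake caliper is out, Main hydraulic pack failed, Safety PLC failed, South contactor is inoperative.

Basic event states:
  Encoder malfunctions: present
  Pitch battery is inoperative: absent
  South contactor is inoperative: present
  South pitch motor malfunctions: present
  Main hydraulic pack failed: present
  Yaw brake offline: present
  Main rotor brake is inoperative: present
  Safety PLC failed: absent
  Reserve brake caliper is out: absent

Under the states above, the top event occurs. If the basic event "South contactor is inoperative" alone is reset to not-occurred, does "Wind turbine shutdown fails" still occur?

Yes

Counterfactual: set "South contactor is inoperative" to not occurred.
Yaw brake fails [AND]: Yaw brake offline=occurs, Main rotor brake is inoperative=occurs → all inputs occur → occurs.
Pitch system unavailable [AND]: Yaw brake fails=occurs, South pitch motor malfunctions=occurs, Encoder malfunctions=occurs → all inputs occur → occurs.
Rotor brake unavailable [AND]: Main hydraulic pack failed=occurs, Safety PLC failed=not, South contactor is inoperative=not → not all inputs occur → does not occur.
Converter path lost [OR]: Pitch battery is inoperative=not, Reserve brake caliper is out=not, Rotor brake unavailable=not → no input occurs → does not occur.
Wind turbine shutdown fails [OR]: Pitch system unavailable=occurs, Converter path lost=not → at least one input occurs → occurs.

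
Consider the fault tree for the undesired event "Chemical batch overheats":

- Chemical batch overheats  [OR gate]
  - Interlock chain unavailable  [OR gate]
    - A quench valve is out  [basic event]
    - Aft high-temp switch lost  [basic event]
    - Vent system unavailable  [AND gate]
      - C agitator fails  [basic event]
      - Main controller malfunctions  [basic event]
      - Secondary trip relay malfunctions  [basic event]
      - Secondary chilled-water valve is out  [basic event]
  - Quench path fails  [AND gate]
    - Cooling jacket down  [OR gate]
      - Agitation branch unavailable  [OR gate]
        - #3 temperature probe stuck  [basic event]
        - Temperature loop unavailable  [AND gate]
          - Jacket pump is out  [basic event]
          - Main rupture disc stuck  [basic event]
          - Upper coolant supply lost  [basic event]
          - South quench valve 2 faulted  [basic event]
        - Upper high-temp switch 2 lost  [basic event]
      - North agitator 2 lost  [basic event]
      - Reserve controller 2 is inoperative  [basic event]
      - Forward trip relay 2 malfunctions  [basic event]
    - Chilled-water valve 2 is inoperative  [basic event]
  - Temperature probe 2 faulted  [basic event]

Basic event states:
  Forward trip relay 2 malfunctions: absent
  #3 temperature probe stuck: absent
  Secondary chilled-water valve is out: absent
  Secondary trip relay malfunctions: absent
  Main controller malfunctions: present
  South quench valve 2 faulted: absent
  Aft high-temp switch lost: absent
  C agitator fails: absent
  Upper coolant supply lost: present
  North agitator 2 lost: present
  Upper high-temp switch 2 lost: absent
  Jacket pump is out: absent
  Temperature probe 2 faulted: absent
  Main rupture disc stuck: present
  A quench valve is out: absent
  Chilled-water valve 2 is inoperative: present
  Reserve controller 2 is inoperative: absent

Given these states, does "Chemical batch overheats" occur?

Vent system unavailable [AND]: C agitator fails=not, Main controller malfunctions=occurs, Secondary trip relay malfunctions=not, Secondary chilled-water valve is out=not → not all inputs occur → does not occur.
Interlock chain unavailable [OR]: A quench valve is out=not, Aft high-temp switch lost=not, Vent system unavailable=not → no input occurs → does not occur.
Temperature loop unavailable [AND]: Jacket pump is out=not, Main rupture disc stuck=occurs, Upper coolant supply lost=occurs, South quench valve 2 faulted=not → not all inputs occur → does not occur.
Agitation branch unavailable [OR]: #3 temperature probe stuck=not, Temperature loop unavailable=not, Upper high-temp switch 2 lost=not → no input occurs → does not occur.
Cooling jacket down [OR]: Agitation branch unavailable=not, North agitator 2 lost=occurs, Reserve controller 2 is inoperative=not, Forward trip relay 2 malfunctions=not → at least one input occurs → occurs.
Quench path fails [AND]: Cooling jacket down=occurs, Chilled-water valve 2 is inoperative=occurs → all inputs occur → occurs.
Chemical batch overheats [OR]: Interlock chain unavailable=not, Quench path fails=occurs, Temperature probe 2 faulted=not → at least one input occurs → occurs.

Yes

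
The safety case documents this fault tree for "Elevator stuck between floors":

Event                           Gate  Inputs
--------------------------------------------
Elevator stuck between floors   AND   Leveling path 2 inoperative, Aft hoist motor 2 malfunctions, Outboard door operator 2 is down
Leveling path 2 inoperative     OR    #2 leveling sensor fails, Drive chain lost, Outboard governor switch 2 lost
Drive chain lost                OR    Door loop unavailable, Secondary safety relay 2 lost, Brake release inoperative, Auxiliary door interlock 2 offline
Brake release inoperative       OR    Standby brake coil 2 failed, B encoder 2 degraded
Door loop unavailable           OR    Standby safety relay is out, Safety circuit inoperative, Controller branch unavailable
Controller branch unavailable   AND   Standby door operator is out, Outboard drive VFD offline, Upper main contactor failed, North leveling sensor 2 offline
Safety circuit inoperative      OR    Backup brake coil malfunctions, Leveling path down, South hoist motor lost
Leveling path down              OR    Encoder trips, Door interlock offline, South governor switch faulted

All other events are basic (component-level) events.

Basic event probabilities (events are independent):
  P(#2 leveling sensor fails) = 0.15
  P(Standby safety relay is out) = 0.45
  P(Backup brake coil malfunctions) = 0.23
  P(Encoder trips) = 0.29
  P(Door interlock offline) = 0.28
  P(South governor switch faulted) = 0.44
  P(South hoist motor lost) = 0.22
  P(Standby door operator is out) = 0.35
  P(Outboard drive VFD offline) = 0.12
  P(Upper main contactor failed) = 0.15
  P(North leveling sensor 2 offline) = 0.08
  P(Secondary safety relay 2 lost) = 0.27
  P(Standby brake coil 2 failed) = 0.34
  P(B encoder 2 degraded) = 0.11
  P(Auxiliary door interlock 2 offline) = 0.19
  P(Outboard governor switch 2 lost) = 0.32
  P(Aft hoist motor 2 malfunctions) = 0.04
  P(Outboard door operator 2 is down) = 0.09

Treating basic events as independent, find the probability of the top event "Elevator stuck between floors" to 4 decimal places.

0.0035

P(Leveling path down) [OR] = 1 − (1−0.29) × (1−0.28) × (1−0.44) = 0.713728
P(Safety circuit inoperative) [OR] = 1 − (1−0.23) × (1−0.713728) × (1−0.22) = 0.828065
P(Controller branch unavailable) [AND] = 0.35 × 0.12 × 0.15 × 0.08 = 0.000504
P(Door loop unavailable) [OR] = 1 − (1−0.45) × (1−0.828065) × (1−0.000504) = 0.905483
P(Brake release inoperative) [OR] = 1 − (1−0.34) × (1−0.11) = 0.412600
P(Drive chain lost) [OR] = 1 − (1−0.905483) × (1−0.27) × (1−0.412600) × (1−0.19) = 0.967171
P(Leveling path 2 inoperative) [OR] = 1 − (1−0.15) × (1−0.967171) × (1−0.32) = 0.981025
P(Elevator stuck between floors) [AND] = 0.981025 × 0.04 × 0.09 = 0.003532
Rounded to 4 decimal places: P(Elevator stuck between floors) ≈ 0.0035.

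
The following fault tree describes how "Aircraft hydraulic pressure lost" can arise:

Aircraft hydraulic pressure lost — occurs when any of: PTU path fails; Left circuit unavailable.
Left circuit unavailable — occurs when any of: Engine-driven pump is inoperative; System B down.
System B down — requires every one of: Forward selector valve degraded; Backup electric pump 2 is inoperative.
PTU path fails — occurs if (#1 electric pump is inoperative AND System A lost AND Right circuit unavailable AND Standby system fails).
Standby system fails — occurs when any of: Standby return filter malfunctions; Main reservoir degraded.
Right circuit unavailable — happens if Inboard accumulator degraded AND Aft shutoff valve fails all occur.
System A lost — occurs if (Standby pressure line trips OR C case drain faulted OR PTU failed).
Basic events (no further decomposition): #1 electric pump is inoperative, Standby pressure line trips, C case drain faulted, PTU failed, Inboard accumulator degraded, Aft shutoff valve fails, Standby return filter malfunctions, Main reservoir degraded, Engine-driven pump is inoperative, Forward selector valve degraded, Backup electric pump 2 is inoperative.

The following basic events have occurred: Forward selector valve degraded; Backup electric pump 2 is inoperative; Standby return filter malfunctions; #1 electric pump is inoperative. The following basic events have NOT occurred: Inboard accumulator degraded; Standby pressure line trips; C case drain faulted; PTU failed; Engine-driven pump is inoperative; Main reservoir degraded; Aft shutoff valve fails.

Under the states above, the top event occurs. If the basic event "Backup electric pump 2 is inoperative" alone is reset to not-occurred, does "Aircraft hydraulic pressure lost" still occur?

Counterfactual: set "Backup electric pump 2 is inoperative" to not occurred.
System A lost [OR]: Standby pressure line trips=not, C case drain faulted=not, PTU failed=not → no input occurs → does not occur.
Right circuit unavailable [AND]: Inboard accumulator degraded=not, Aft shutoff valve fails=not → not all inputs occur → does not occur.
Standby system fails [OR]: Standby return filter malfunctions=occurs, Main reservoir degraded=not → at least one input occurs → occurs.
PTU path fails [AND]: #1 electric pump is inoperative=occurs, System A lost=not, Right circuit unavailable=not, Standby system fails=occurs → not all inputs occur → does not occur.
System B down [AND]: Forward selector valve degraded=occurs, Backup electric pump 2 is inoperative=not → not all inputs occur → does not occur.
Left circuit unavailable [OR]: Engine-driven pump is inoperative=not, System B down=not → no input occurs → does not occur.
Aircraft hydraulic pressure lost [OR]: PTU path fails=not, Left circuit unavailable=not → no input occurs → does not occur.

No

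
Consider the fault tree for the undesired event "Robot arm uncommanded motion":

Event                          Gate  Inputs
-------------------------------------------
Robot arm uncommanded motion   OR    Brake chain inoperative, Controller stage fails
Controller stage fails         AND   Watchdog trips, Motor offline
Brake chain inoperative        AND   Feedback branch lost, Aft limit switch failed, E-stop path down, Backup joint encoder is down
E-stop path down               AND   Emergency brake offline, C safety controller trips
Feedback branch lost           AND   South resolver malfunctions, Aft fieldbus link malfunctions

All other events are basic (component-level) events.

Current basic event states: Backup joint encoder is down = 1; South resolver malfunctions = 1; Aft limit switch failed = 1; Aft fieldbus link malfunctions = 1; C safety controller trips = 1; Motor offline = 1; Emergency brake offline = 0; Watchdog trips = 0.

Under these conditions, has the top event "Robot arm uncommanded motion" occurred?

Feedback branch lost [AND]: South resolver malfunctions=occurs, Aft fieldbus link malfunctions=occurs → all inputs occur → occurs.
E-stop path down [AND]: Emergency brake offline=not, C safety controller trips=occurs → not all inputs occur → does not occur.
Brake chain inoperative [AND]: Feedback branch lost=occurs, Aft limit switch failed=occurs, E-stop path down=not, Backup joint encoder is down=occurs → not all inputs occur → does not occur.
Controller stage fails [AND]: Watchdog trips=not, Motor offline=occurs → not all inputs occur → does not occur.
Robot arm uncommanded motion [OR]: Brake chain inoperative=not, Controller stage fails=not → no input occurs → does not occur.

No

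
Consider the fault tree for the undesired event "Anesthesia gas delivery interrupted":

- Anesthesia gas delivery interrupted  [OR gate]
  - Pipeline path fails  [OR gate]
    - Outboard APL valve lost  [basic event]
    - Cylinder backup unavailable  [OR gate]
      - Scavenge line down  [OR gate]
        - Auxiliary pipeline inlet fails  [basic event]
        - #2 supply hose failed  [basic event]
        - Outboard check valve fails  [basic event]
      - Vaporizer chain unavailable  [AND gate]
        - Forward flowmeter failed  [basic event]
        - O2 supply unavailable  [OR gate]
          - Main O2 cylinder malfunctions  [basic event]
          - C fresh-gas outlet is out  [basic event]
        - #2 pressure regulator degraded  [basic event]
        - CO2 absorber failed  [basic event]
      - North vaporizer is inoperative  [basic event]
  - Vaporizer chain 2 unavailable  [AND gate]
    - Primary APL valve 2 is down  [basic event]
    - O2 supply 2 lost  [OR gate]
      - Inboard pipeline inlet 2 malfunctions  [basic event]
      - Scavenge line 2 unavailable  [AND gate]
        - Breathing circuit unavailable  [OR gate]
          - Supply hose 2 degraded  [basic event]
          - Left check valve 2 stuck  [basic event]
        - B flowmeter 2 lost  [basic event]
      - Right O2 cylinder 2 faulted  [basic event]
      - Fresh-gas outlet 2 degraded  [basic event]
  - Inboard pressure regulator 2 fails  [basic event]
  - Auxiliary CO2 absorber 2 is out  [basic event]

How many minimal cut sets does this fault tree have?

14

Scavenge line down [OR]: union of children's cut sets → 3 cut set(s).
O2 supply unavailable [OR]: union of children's cut sets → 2 cut set(s).
Vaporizer chain unavailable [AND]: one cut set from each child combined → 1 × 2 × 1 × 1 = 2 cut set(s).
Cylinder backup unavailable [OR]: union of children's cut sets → 6 cut set(s).
Pipeline path fails [OR]: union of children's cut sets → 7 cut set(s).
Breathing circuit unavailable [OR]: union of children's cut sets → 2 cut set(s).
Scavenge line 2 unavailable [AND]: one cut set from each child combined → 2 × 1 = 2 cut set(s).
O2 supply 2 lost [OR]: union of children's cut sets → 5 cut set(s).
Vaporizer chain 2 unavailable [AND]: one cut set from each child combined → 1 × 5 = 5 cut set(s).
Anesthesia gas delivery interrupted [OR]: union of children's cut sets → 14 cut set(s).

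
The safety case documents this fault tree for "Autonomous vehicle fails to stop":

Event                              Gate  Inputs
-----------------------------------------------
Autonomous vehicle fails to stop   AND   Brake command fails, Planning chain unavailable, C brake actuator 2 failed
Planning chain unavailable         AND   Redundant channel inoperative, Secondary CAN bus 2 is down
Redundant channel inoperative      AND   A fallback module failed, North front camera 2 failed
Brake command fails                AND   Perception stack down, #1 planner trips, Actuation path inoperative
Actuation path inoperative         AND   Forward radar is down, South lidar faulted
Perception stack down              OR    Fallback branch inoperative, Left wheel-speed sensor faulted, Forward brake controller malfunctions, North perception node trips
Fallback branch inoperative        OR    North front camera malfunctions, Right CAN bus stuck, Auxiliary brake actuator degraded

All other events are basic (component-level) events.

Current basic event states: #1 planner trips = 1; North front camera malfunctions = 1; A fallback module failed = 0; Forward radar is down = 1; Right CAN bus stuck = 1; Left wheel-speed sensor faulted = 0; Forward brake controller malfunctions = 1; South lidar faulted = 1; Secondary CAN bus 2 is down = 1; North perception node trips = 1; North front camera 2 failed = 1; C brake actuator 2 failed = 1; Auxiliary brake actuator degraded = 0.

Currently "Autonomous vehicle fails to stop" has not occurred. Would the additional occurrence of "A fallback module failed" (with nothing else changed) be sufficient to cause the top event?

Counterfactual: set "A fallback module failed" to occurred.
Fallback branch inoperative [OR]: North front camera malfunctions=occurs, Right CAN bus stuck=occurs, Auxiliary brake actuator degraded=not → at least one input occurs → occurs.
Perception stack down [OR]: Fallback branch inoperative=occurs, Left wheel-speed sensor faulted=not, Forward brake controller malfunctions=occurs, North perception node trips=occurs → at least one input occurs → occurs.
Actuation path inoperative [AND]: Forward radar is down=occurs, South lidar faulted=occurs → all inputs occur → occurs.
Brake command fails [AND]: Perception stack down=occurs, #1 planner trips=occurs, Actuation path inoperative=occurs → all inputs occur → occurs.
Redundant channel inoperative [AND]: A fallback module failed=occurs, North front camera 2 failed=occurs → all inputs occur → occurs.
Planning chain unavailable [AND]: Redundant channel inoperative=occurs, Secondary CAN bus 2 is down=occurs → all inputs occur → occurs.
Autonomous vehicle fails to stop [AND]: Brake command fails=occurs, Planning chain unavailable=occurs, C brake actuator 2 failed=occurs → all inputs occur → occurs.

Yes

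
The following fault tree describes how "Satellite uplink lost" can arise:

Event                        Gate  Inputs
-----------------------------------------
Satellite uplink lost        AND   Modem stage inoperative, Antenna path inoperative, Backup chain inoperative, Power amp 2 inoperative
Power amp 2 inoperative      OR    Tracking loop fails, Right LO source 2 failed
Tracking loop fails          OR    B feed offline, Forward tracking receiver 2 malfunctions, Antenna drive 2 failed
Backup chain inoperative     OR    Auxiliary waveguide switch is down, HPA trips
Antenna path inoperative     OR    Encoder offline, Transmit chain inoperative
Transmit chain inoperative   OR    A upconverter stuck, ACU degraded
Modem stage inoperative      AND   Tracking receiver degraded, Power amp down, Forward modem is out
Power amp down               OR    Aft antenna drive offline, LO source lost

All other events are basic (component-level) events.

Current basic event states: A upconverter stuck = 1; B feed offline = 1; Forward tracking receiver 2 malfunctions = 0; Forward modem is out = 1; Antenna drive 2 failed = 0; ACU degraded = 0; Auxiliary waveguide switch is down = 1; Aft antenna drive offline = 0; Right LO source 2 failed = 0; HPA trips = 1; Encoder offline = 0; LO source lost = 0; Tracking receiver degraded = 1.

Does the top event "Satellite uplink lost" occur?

Power amp down [OR]: Aft antenna drive offline=not, LO source lost=not → no input occurs → does not occur.
Modem stage inoperative [AND]: Tracking receiver degraded=occurs, Power amp down=not, Forward modem is out=occurs → not all inputs occur → does not occur.
Transmit chain inoperative [OR]: A upconverter stuck=occurs, ACU degraded=not → at least one input occurs → occurs.
Antenna path inoperative [OR]: Encoder offline=not, Transmit chain inoperative=occurs → at least one input occurs → occurs.
Backup chain inoperative [OR]: Auxiliary waveguide switch is down=occurs, HPA trips=occurs → at least one input occurs → occurs.
Tracking loop fails [OR]: B feed offline=occurs, Forward tracking receiver 2 malfunctions=not, Antenna drive 2 failed=not → at least one input occurs → occurs.
Power amp 2 inoperative [OR]: Tracking loop fails=occurs, Right LO source 2 failed=not → at least one input occurs → occurs.
Satellite uplink lost [AND]: Modem stage inoperative=not, Antenna path inoperative=occurs, Backup chain inoperative=occurs, Power amp 2 inoperative=occurs → not all inputs occur → does not occur.

No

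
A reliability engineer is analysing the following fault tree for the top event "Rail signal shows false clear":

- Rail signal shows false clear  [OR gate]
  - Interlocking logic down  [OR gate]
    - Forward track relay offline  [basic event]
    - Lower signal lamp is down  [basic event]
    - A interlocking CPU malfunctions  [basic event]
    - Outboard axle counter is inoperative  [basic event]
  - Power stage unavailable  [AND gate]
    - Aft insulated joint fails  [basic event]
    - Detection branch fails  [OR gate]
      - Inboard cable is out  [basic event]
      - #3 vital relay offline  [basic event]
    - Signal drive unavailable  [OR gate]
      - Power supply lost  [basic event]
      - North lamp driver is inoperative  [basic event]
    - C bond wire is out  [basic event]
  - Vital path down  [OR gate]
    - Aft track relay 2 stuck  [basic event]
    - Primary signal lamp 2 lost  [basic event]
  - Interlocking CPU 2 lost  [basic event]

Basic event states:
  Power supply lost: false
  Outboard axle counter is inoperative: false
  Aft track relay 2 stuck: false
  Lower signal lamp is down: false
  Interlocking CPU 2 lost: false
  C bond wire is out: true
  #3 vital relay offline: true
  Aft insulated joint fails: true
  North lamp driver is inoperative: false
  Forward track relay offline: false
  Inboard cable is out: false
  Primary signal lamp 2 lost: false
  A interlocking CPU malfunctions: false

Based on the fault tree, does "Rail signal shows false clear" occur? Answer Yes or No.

Interlocking logic down [OR]: Forward track relay offline=not, Lower signal lamp is down=not, A interlocking CPU malfunctions=not, Outboard axle counter is inoperative=not → no input occurs → does not occur.
Detection branch fails [OR]: Inboard cable is out=not, #3 vital relay offline=occurs → at least one input occurs → occurs.
Signal drive unavailable [OR]: Power supply lost=not, North lamp driver is inoperative=not → no input occurs → does not occur.
Power stage unavailable [AND]: Aft insulated joint fails=occurs, Detection branch fails=occurs, Signal drive unavailable=not, C bond wire is out=occurs → not all inputs occur → does not occur.
Vital path down [OR]: Aft track relay 2 stuck=not, Primary signal lamp 2 lost=not → no input occurs → does not occur.
Rail signal shows false clear [OR]: Interlocking logic down=not, Power stage unavailable=not, Vital path down=not, Interlocking CPU 2 lost=not → no input occurs → does not occur.

No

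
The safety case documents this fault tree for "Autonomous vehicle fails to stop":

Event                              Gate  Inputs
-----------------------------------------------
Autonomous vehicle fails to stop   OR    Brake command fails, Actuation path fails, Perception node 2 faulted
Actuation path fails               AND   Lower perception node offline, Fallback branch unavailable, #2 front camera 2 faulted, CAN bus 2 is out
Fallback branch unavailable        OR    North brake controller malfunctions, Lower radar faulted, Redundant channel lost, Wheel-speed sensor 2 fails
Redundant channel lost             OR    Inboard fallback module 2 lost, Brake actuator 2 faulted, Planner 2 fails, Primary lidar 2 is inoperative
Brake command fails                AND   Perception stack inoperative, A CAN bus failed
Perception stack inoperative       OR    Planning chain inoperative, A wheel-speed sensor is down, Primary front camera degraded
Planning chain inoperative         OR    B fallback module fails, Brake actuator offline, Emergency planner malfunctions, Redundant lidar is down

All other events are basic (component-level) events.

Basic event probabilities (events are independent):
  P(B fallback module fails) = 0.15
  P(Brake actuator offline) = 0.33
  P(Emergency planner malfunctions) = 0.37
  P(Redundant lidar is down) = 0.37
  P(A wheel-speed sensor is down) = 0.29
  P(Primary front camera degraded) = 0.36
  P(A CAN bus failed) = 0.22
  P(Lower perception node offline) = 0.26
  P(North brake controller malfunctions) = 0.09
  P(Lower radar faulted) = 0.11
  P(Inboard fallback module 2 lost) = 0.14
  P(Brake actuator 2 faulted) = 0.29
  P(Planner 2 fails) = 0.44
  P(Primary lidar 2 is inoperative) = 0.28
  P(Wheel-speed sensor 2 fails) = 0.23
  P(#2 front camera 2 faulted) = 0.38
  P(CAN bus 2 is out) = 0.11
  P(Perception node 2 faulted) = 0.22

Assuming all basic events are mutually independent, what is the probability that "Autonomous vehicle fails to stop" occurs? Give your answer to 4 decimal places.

0.3797

P(Planning chain inoperative) [OR] = 1 − (1−0.15) × (1−0.33) × (1−0.37) × (1−0.37) = 0.773965
P(Perception stack inoperative) [OR] = 1 − (1−0.773965) × (1−0.29) × (1−0.36) = 0.897290
P(Brake command fails) [AND] = 0.897290 × 0.22 = 0.197404
P(Redundant channel lost) [OR] = 1 − (1−0.14) × (1−0.29) × (1−0.44) × (1−0.28) = 0.753806
P(Fallback branch unavailable) [OR] = 1 − (1−0.09) × (1−0.11) × (1−0.753806) × (1−0.23) = 0.846468
P(Actuation path fails) [AND] = 0.26 × 0.846468 × 0.38 × 0.11 = 0.009199
P(Autonomous vehicle fails to stop) [OR] = 1 − (1−0.197404) × (1−0.009199) × (1−0.22) = 0.379734
Rounded to 4 decimal places: P(Autonomous vehicle fails to stop) ≈ 0.3797.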